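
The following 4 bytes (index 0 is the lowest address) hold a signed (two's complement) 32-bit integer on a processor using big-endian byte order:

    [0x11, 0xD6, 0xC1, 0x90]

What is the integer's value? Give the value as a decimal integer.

299286928

In big-endian order the high byte comes first in memory.
The bytes are already most-significant first: 0x11D6C190.
0x11D6C190 = 299286928.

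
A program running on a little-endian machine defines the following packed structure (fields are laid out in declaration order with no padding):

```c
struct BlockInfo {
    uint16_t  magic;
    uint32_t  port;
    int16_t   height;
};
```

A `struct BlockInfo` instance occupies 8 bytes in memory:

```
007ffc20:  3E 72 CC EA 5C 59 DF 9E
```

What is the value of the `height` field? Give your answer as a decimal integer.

-24865

`height` follows `magic` (2 B), `port` (4 B), so it starts at offset 2 + 4 = 6 and occupies 2 bytes.
Bytes at offsets 6..7: DF 9E.
Little-endian stores the least-significant byte at the lowest address.
Reassemble most-significant byte first: 9E DF → 0x9EDF.
Top bit is set, so as a signed 16-bit value this is 0x9EDF − 2^16 = -24865.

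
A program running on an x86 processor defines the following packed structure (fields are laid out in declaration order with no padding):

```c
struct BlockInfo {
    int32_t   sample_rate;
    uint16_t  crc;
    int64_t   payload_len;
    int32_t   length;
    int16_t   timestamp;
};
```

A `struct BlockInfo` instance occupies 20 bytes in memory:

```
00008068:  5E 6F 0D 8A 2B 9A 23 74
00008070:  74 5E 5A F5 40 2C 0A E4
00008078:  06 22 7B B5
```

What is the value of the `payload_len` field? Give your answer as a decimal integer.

`payload_len` follows `sample_rate` (4 B), `crc` (2 B), so it starts at offset 4 + 2 = 6 and occupies 8 bytes.
Bytes at offsets 6..13: 23 74 74 5E 5A F5 40 2C.
Little-endian: lowest address holds the least-significant byte.
Reassemble most-significant byte first: 2C 40 F5 5A 5E 74 74 23 → 0x2C40F55A5E747423.
0x2C40F55A5E747423 = 3188818304658863139.

3188818304658863139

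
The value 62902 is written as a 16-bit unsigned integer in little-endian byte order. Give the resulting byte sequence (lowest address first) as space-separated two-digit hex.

62902 in hexadecimal, padded to 16 bits, is 0xF5B6.
Split into bytes (most-significant first): F5 B6.
Little-endian: lowest address holds the least-significant byte.
So at ascending addresses the bytes are B6 F5.

B6 F5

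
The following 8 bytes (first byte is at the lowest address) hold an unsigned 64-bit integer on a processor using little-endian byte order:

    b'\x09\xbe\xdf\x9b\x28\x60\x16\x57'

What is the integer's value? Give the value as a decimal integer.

In little-endian order the low byte comes first in memory.
Reassemble most-significant byte first: 57 16 60 28 9B DF BE 09 → 0x571660289BDFBE09.
0x571660289BDFBE09 = 6275308858317454857.

6275308858317454857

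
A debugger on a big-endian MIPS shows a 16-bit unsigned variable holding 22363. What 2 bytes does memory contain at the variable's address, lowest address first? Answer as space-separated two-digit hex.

57 5B

22363 in hexadecimal, padded to 16 bits, is 0x575B.
Split into bytes (most-significant first): 57 5B.
Big-endian stores the most-significant byte at the lowest address.
So the memory order matches the most-significant-first order: 57 5B.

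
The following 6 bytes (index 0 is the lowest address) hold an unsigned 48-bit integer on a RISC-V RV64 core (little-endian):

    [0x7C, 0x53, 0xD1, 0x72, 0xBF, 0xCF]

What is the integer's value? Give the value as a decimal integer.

In little-endian order the low byte comes first in memory.
Reassemble most-significant byte first: CF BF 72 D1 53 7C → 0xCFBF72D1537C.
0xCFBF72D1537C = 228421172024188.

228421172024188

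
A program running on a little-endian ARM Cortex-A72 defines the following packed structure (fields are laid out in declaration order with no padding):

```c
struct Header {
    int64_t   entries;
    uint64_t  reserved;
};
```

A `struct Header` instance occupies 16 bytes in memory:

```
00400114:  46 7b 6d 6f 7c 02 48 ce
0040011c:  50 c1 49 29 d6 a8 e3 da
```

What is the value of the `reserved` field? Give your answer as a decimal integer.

15772635957750776144

`reserved` follows `entries` (8 bytes), so it starts at byte offset 8 and occupies 8 bytes.
Bytes at offsets 8..15: 50 C1 49 29 D6 A8 E3 DA.
Little-endian: lowest address holds the least-significant byte.
Reassemble most-significant byte first: DA E3 A8 D6 29 49 C1 50 → 0xDAE3A8D62949C150.
0xDAE3A8D62949C150 = 15772635957750776144.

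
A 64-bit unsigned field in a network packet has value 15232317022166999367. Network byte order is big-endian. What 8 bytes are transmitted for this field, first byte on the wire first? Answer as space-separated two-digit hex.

15232317022166999367 in hexadecimal, padded to 64 bits, is 0xD3640FA09C666147.
Split into bytes (most-significant first): D3 64 0F A0 9C 66 61 47.
Big-endian stores the most-significant byte at the lowest address.
So the memory order matches the most-significant-first order: D3 64 0F A0 9C 66 61 47.

D3 64 0F A0 9C 66 61 47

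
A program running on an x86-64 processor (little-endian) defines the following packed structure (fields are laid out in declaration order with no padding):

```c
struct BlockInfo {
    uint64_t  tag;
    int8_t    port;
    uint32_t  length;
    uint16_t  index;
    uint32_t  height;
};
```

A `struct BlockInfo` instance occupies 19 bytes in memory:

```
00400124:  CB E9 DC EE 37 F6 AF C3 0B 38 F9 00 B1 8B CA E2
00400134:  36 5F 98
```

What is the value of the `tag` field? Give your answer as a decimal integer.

14100759678411401675

`tag` is the first field, at byte offset 0, occupying 8 bytes.
Bytes at offsets 0..7: CB E9 DC EE 37 F6 AF C3.
In little-endian order the low byte comes first in memory.
Reassemble most-significant byte first: C3 AF F6 37 EE DC E9 CB → 0xC3AFF637EEDCE9CB.
0xC3AFF637EEDCE9CB = 14100759678411401675.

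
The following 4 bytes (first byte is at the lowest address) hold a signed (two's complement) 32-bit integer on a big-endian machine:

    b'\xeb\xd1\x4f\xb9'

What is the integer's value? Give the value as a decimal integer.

Big-endian stores the most-significant byte at the lowest address.
The bytes are already most-significant first: 0xEBD14FB9.
Top bit is set, so as a signed 32-bit value this is 0xEBD14FB9 − 2^32 = -338604103.

-338604103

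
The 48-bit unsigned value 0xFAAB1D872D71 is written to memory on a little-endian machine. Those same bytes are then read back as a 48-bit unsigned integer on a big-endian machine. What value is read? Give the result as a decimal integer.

124440354335738

Stored little-endian, the bytes at ascending addresses are 71 2D 87 1D AB FA.
Read back as big-endian, the last byte is least significant, giving 0x712D871DABFA.
0x712D871DABFA = 124440354335738.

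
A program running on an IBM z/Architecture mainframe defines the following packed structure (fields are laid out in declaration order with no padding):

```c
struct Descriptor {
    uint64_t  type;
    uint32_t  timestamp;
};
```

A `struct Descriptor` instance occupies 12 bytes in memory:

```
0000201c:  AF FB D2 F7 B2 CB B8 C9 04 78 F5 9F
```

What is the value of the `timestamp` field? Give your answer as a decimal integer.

75036063

`timestamp` follows `type` (8 bytes), so it starts at byte offset 8 and occupies 4 bytes.
Bytes at offsets 8..11: 04 78 F5 9F.
Big-endian stores the most-significant byte at the lowest address.
The bytes are already most-significant first: 0x0478F59F.
0x0478F59F = 75036063.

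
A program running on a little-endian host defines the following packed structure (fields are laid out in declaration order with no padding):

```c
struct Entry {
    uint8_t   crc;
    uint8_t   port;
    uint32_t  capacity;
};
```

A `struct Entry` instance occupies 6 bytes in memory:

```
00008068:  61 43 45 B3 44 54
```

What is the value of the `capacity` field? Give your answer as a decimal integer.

1413788485

`capacity` follows `crc` (1 B), `port` (1 B), so it starts at offset 1 + 1 = 2 and occupies 4 bytes.
Bytes at offsets 2..5: 45 B3 44 54.
Little-endian stores the least-significant byte at the lowest address.
Reassemble most-significant byte first: 54 44 B3 45 → 0x5444B345.
0x5444B345 = 1413788485.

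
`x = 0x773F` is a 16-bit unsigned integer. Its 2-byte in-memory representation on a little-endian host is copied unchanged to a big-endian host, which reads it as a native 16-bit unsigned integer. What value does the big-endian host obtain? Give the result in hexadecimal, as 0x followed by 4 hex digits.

Stored little-endian, the bytes at ascending addresses are 3F 77.
Read back as big-endian, the last byte is least significant, giving 0x3F77.

0x3F77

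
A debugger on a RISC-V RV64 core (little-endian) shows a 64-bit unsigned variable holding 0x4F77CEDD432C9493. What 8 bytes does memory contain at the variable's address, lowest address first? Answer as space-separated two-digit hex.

93 94 2C 43 DD CE 77 4F

Split into bytes (most-significant first): 4F 77 CE DD 43 2C 94 93.
In little-endian order the low byte comes first in memory.
So at ascending addresses the bytes are 93 94 2C 43 DD CE 77 4F.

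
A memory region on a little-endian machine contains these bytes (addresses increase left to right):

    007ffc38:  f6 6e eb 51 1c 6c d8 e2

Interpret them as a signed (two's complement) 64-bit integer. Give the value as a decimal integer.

Little-endian: lowest address holds the least-significant byte.
Reassemble most-significant byte first: E2 D8 6C 1C 51 EB 6E F6 → 0xE2D86C1C51EB6EF6.
Top bit is set, so as a signed 64-bit value this is 0xE2D86C1C51EB6EF6 − 2^64 = -2100810357279068426.

-2100810357279068426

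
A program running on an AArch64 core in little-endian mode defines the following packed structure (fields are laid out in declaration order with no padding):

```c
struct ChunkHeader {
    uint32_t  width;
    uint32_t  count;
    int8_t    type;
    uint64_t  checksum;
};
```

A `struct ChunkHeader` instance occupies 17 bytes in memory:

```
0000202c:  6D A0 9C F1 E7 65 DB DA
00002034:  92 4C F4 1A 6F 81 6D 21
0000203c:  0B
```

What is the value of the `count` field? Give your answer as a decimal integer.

3671811559

`count` follows `width` (4 bytes), so it starts at byte offset 4 and occupies 4 bytes.
Bytes at offsets 4..7: E7 65 DB DA.
In little-endian order the low byte comes first in memory.
Reassemble most-significant byte first: DA DB 65 E7 → 0xDADB65E7.
0xDADB65E7 = 3671811559.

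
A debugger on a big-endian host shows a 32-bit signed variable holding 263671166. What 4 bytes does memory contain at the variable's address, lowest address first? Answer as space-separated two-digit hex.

0F B7 4D 7E

263671166 in hexadecimal, padded to 32 bits, is 0x0FB74D7E.
Split into bytes (most-significant first): 0F B7 4D 7E.
Big-endian stores the most-significant byte at the lowest address.
So the memory order matches the most-significant-first order: 0F B7 4D 7E.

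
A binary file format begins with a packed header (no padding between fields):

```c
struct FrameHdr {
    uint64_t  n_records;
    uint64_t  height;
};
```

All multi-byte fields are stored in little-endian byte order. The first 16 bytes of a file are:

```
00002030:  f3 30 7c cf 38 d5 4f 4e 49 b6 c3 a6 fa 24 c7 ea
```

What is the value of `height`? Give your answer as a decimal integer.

`height` follows `n_records` (8 bytes), so it starts at byte offset 8 and occupies 8 bytes.
Bytes at offsets 8..15: 49 B6 C3 A6 FA 24 C7 EA.
Little-endian: lowest address holds the least-significant byte.
Reassemble most-significant byte first: EA C7 24 FA A6 C3 B6 49 → 0xEAC724FAA6C3B649.
0xEAC724FAA6C3B649 = 16917531184198825545.

16917531184198825545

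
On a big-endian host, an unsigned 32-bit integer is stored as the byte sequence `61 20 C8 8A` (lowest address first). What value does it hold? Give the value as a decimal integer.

Big-endian: lowest address holds the most-significant byte.
The bytes are already most-significant first: 0x6120C88A.
0x6120C88A = 1629538442.

1629538442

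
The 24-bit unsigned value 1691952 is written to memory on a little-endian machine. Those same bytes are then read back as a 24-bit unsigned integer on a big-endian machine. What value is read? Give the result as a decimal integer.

1691952 in 24-bit hexadecimal is 0x19D130.
Stored little-endian, the bytes at ascending addresses are 30 D1 19.
Read back as big-endian, the last byte is least significant, giving 0x30D119.
0x30D119 = 3199257.

3199257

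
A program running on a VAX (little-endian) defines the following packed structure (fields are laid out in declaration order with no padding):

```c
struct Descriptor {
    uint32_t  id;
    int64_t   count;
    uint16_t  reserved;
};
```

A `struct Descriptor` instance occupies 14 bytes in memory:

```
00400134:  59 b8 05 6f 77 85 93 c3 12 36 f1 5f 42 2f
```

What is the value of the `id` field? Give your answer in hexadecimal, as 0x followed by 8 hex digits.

0x6F05B859

`id` is the first field, at byte offset 0, occupying 4 bytes.
Bytes at offsets 0..3: 59 B8 05 6F.
Little-endian: lowest address holds the least-significant byte.
Reassemble most-significant byte first: 6F 05 B8 59 → 0x6F05B859.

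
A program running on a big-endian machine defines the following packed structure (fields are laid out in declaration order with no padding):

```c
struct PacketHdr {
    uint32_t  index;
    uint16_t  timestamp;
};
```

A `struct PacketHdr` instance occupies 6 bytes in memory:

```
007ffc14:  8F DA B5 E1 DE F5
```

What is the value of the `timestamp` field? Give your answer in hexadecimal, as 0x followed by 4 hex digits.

`timestamp` follows `index` (4 bytes), so it starts at byte offset 4 and occupies 2 bytes.
Bytes at offsets 4..5: DE F5.
Big-endian: lowest address holds the most-significant byte.
The bytes are already most-significant first: 0xDEF5.

0xDEF5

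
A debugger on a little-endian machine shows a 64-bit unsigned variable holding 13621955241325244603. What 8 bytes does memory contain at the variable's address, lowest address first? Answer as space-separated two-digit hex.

13621955241325244603 in hexadecimal, padded to 64 bits, is 0xBD0AE81EA97630BB.
Split into bytes (most-significant first): BD 0A E8 1E A9 76 30 BB.
In little-endian order the low byte comes first in memory.
So at ascending addresses the bytes are BB 30 76 A9 1E E8 0A BD.

BB 30 76 A9 1E E8 0A BD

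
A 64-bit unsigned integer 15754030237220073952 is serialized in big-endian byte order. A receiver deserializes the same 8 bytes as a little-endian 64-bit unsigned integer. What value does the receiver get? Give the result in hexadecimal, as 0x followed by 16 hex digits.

0xE0F14346088FA1DA

15754030237220073952 in 64-bit hexadecimal is 0xDAA18F084643F1E0.
Stored big-endian, the bytes at ascending addresses are DA A1 8F 08 46 43 F1 E0.
Read back as little-endian, the first byte is least significant, giving 0xE0F14346088FA1DA.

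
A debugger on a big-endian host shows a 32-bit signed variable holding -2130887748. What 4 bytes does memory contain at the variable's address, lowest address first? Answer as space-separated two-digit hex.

80 FD 3B BC

Two's complement of -2130887748 in 32 bits: 2130887748 = 0x7F02C444; invert → 0x80FD3BBB; add 1 → 0x80FD3BBC.
Split into bytes (most-significant first): 80 FD 3B BC.
Big-endian: lowest address holds the most-significant byte.
So the memory order matches the most-significant-first order: 80 FD 3B BC.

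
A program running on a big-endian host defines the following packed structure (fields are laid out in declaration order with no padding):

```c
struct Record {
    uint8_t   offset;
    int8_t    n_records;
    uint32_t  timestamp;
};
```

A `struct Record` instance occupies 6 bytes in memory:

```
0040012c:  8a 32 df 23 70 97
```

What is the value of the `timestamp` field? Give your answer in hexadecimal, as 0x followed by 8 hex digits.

`timestamp` follows `offset` (1 B), `n_records` (1 B), so it starts at offset 1 + 1 = 2 and occupies 4 bytes.
Bytes at offsets 2..5: DF 23 70 97.
Big-endian: lowest address holds the most-significant byte.
The bytes are already most-significant first: 0xDF237097.

0xDF237097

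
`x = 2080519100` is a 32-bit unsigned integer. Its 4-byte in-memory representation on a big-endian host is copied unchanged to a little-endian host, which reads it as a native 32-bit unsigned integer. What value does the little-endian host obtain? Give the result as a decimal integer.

2080519100 in 32-bit hexadecimal is 0x7C0233BC.
Stored big-endian, the bytes at ascending addresses are 7C 02 33 BC.
Read back as little-endian, the first byte is least significant, giving 0xBC33027C.
0xBC33027C = 3157459580.

3157459580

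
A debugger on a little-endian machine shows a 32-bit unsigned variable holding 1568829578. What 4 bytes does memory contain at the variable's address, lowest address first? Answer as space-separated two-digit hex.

8A 70 82 5D

1568829578 in hexadecimal, padded to 32 bits, is 0x5D82708A.
Split into bytes (most-significant first): 5D 82 70 8A.
Little-endian stores the least-significant byte at the lowest address.
So at ascending addresses the bytes are 8A 70 82 5D.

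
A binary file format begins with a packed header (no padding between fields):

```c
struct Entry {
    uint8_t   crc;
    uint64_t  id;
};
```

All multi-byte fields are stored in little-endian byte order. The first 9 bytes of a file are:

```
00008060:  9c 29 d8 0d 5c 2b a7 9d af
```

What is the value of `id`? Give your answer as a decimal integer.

`id` follows `crc` (1 byte), so it starts at byte offset 1 and occupies 8 bytes.
Bytes at offsets 1..8: 29 D8 0D 5C 2B A7 9D AF.
In little-endian order the low byte comes first in memory.
Reassemble most-significant byte first: AF 9D A7 2B 5C 0D D8 29 → 0xAF9DA72B5C0DD829.
0xAF9DA72B5C0DD829 = 12654454332650805289.

12654454332650805289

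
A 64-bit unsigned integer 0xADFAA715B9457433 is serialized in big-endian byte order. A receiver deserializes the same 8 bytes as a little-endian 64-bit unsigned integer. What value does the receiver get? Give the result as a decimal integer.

3707665054467357357

Stored big-endian, the bytes at ascending addresses are AD FA A7 15 B9 45 74 33.
Read back as little-endian, the first byte is least significant, giving 0x337445B915A7FAAD.
0x337445B915A7FAAD = 3707665054467357357.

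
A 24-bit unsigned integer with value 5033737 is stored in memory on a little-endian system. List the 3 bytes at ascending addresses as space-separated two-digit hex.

09 CF 4C

5033737 in hexadecimal, padded to 24 bits, is 0x4CCF09.
Split into bytes (most-significant first): 4C CF 09.
Little-endian: lowest address holds the least-significant byte.
So at ascending addresses the bytes are 09 CF 4C.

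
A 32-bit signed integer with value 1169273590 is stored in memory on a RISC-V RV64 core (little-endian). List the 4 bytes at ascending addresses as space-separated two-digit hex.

F6 B2 B1 45

1169273590 in hexadecimal, padded to 32 bits, is 0x45B1B2F6.
Split into bytes (most-significant first): 45 B1 B2 F6.
Little-endian stores the least-significant byte at the lowest address.
So at ascending addresses the bytes are F6 B2 B1 45.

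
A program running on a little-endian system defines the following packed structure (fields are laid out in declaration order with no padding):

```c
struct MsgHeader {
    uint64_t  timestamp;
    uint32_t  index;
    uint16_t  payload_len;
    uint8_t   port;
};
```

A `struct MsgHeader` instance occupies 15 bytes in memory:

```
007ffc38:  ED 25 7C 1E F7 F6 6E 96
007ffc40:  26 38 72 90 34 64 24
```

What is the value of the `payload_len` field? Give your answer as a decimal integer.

`payload_len` follows `timestamp` (8 B), `index` (4 B), so it starts at offset 8 + 4 = 12 and occupies 2 bytes.
Bytes at offsets 12..13: 34 64.
In little-endian order the low byte comes first in memory.
Reassemble most-significant byte first: 64 34 → 0x6434.
0x6434 = 25652.

25652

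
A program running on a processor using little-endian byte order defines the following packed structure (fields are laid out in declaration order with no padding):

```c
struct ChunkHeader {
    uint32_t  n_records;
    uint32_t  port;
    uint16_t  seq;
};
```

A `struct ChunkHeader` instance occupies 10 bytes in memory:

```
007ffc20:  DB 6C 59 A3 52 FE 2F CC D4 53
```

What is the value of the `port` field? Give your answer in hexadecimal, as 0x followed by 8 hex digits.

`port` follows `n_records` (4 bytes), so it starts at byte offset 4 and occupies 4 bytes.
Bytes at offsets 4..7: 52 FE 2F CC.
Little-endian: lowest address holds the least-significant byte.
Reassemble most-significant byte first: CC 2F FE 52 → 0xCC2FFE52.

0xCC2FFE52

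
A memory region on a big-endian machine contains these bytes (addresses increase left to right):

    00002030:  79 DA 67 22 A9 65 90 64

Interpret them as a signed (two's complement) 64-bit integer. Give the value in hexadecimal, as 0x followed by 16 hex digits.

In big-endian order the high byte comes first in memory.
The bytes are already most-significant first: 0x79DA6722A9659064.

0x79DA6722A9659064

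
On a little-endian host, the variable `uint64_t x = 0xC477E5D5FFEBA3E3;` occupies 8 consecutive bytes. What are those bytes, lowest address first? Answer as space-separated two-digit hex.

Split into bytes (most-significant first): C4 77 E5 D5 FF EB A3 E3.
Little-endian: lowest address holds the least-significant byte.
So at ascending addresses the bytes are E3 A3 EB FF D5 E5 77 C4.

E3 A3 EB FF D5 E5 77 C4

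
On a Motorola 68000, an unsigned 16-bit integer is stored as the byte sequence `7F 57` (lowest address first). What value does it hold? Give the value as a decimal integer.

32599

In big-endian order the high byte comes first in memory.
The bytes are already most-significant first: 0x7F57.
0x7F57 = 32599.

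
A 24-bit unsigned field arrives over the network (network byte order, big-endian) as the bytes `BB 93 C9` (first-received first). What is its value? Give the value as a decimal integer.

12293065

Big-endian: lowest address holds the most-significant byte.
The bytes are already most-significant first: 0xBB93C9.
0xBB93C9 = 12293065.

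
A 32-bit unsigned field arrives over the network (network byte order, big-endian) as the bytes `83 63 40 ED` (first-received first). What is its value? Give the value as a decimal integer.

Big-endian stores the most-significant byte at the lowest address.
The bytes are already most-significant first: 0x836340ED.
0x836340ED = 2204319981.

2204319981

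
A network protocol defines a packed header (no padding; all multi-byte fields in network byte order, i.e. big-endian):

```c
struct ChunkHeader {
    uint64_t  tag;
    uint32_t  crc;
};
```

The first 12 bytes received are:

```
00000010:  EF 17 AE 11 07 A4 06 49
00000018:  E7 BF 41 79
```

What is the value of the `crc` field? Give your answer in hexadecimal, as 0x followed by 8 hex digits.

0xE7BF4179

`crc` follows `tag` (8 bytes), so it starts at byte offset 8 and occupies 4 bytes.
Bytes at offsets 8..11: E7 BF 41 79.
Big-endian: lowest address holds the most-significant byte.
The bytes are already most-significant first: 0xE7BF4179.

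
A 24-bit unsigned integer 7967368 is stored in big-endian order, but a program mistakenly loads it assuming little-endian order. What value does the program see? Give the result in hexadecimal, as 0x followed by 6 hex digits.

0x889279

7967368 in 24-bit hexadecimal is 0x799288.
Stored big-endian, the bytes at ascending addresses are 79 92 88.
Read back as little-endian, the first byte is least significant, giving 0x889279.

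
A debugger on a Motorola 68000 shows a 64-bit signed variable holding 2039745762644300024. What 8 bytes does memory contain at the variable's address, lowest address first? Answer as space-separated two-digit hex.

2039745762644300024 in hexadecimal, padded to 64 bits, is 0x1C4EA1F6CE8590F8.
Split into bytes (most-significant first): 1C 4E A1 F6 CE 85 90 F8.
Big-endian: lowest address holds the most-significant byte.
So the memory order matches the most-significant-first order: 1C 4E A1 F6 CE 85 90 F8.

1C 4E A1 F6 CE 85 90 F8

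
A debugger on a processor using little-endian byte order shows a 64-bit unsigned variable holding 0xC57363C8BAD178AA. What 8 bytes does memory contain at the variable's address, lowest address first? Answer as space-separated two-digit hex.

AA 78 D1 BA C8 63 73 C5

Split into bytes (most-significant first): C5 73 63 C8 BA D1 78 AA.
Little-endian: lowest address holds the least-significant byte.
So at ascending addresses the bytes are AA 78 D1 BA C8 63 73 C5.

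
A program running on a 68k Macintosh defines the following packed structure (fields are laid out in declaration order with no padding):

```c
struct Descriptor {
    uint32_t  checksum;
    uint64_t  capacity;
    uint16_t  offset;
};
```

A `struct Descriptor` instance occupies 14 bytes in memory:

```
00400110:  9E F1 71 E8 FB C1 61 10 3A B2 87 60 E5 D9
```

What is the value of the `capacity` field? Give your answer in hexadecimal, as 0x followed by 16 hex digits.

0xFBC161103AB28760

`capacity` follows `checksum` (4 bytes), so it starts at byte offset 4 and occupies 8 bytes.
Bytes at offsets 4..11: FB C1 61 10 3A B2 87 60.
In big-endian order the high byte comes first in memory.
The bytes are already most-significant first: 0xFBC161103AB28760.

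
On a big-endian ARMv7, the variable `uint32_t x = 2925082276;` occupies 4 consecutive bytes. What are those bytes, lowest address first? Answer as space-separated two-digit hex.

2925082276 in hexadecimal, padded to 32 bits, is 0xAE5936A4.
Split into bytes (most-significant first): AE 59 36 A4.
Big-endian stores the most-significant byte at the lowest address.
So the memory order matches the most-significant-first order: AE 59 36 A4.

AE 59 36 A4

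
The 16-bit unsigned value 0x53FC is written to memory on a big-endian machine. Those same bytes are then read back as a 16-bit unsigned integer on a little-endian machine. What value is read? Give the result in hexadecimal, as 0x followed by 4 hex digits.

0xFC53

Stored big-endian, the bytes at ascending addresses are 53 FC.
Read back as little-endian, the first byte is least significant, giving 0xFC53.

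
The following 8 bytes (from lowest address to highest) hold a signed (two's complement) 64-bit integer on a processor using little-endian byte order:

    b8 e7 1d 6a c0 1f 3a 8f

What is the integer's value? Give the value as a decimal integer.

-8126147666362112072

Little-endian: lowest address holds the least-significant byte.
Reassemble most-significant byte first: 8F 3A 1F C0 6A 1D E7 B8 → 0x8F3A1FC06A1DE7B8.
Top bit is set, so as a signed 64-bit value this is 0x8F3A1FC06A1DE7B8 − 2^64 = -8126147666362112072.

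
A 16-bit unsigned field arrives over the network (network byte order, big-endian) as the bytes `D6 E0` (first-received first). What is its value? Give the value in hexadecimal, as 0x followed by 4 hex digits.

Big-endian stores the most-significant byte at the lowest address.
The bytes are already most-significant first: 0xD6E0.

0xD6E0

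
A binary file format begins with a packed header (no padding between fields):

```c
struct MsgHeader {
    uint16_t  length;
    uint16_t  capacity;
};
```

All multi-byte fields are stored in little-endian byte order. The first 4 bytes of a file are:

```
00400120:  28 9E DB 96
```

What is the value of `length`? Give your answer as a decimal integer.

40488

`length` is the first field, at byte offset 0, occupying 2 bytes.
Bytes at offsets 0..1: 28 9E.
In little-endian order the low byte comes first in memory.
Reassemble most-significant byte first: 9E 28 → 0x9E28.
0x9E28 = 40488.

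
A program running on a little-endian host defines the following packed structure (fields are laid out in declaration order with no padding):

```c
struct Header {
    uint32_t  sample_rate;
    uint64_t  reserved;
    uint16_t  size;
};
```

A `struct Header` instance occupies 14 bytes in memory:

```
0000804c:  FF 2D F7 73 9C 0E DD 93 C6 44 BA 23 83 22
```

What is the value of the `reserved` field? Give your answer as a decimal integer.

`reserved` follows `sample_rate` (4 bytes), so it starts at byte offset 4 and occupies 8 bytes.
Bytes at offsets 4..11: 9C 0E DD 93 C6 44 BA 23.
Little-endian stores the least-significant byte at the lowest address.
Reassemble most-significant byte first: 23 BA 44 C6 93 DD 0E 9C → 0x23BA44C693DD0E9C.
0x23BA44C693DD0E9C = 2574445756670611100.

2574445756670611100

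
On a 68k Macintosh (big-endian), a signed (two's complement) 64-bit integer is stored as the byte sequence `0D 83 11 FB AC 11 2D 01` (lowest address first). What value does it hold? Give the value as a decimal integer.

Big-endian: lowest address holds the most-significant byte.
The bytes are already most-significant first: 0x0D8311FBAC112D01.
0x0D8311FBAC112D01 = 973641717063429377.

973641717063429377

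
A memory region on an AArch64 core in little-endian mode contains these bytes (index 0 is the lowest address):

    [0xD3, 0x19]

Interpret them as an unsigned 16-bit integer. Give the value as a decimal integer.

Little-endian: lowest address holds the least-significant byte.
Reassemble most-significant byte first: 19 D3 → 0x19D3.
0x19D3 = 6611.

6611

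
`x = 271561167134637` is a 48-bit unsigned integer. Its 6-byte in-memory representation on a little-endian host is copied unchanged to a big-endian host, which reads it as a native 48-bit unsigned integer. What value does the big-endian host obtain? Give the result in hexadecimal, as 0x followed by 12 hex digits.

0xADDFE6C2FBF6

271561167134637 in 48-bit hexadecimal is 0xF6FBC2E6DFAD.
Stored little-endian, the bytes at ascending addresses are AD DF E6 C2 FB F6.
Read back as big-endian, the last byte is least significant, giving 0xADDFE6C2FBF6.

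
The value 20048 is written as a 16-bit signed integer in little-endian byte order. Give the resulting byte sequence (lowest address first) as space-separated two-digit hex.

50 4E

20048 in hexadecimal, padded to 16 bits, is 0x4E50.
Split into bytes (most-significant first): 4E 50.
In little-endian order the low byte comes first in memory.
So at ascending addresses the bytes are 50 4E.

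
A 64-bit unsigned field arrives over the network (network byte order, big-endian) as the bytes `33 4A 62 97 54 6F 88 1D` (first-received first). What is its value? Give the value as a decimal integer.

Big-endian stores the most-significant byte at the lowest address.
The bytes are already most-significant first: 0x334A6297546F881D.
0x334A6297546F881D = 3695874846307092509.

3695874846307092509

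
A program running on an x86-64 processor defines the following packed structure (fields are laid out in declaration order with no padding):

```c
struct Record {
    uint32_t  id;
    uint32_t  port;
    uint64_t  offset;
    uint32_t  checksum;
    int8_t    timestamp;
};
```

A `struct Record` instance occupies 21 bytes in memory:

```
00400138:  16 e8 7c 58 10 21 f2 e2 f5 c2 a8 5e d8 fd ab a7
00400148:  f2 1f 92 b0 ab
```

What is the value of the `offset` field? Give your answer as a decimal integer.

`offset` follows `id` (4 B), `port` (4 B), so it starts at offset 4 + 4 = 8 and occupies 8 bytes.
Bytes at offsets 8..15: F5 C2 A8 5E D8 FD AB A7.
In little-endian order the low byte comes first in memory.
Reassemble most-significant byte first: A7 AB FD D8 5E A8 C2 F5 → 0xA7ABFDD85EA8C2F5.
0xA7ABFDD85EA8C2F5 = 12082029531094369013.

12082029531094369013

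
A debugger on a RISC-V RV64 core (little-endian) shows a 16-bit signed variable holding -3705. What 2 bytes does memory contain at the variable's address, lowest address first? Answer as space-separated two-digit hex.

Two's complement of -3705 in 16 bits: 3705 = 0x0E79; invert → 0xF186; add 1 → 0xF187.
Split into bytes (most-significant first): F1 87.
Little-endian stores the least-significant byte at the lowest address.
So at ascending addresses the bytes are 87 F1.

87 F1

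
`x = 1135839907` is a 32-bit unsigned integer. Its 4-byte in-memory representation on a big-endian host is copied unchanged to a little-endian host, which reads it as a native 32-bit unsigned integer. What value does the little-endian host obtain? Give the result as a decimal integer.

1135839907 in 32-bit hexadecimal is 0x43B38AA3.
Stored big-endian, the bytes at ascending addresses are 43 B3 8A A3.
Read back as little-endian, the first byte is least significant, giving 0xA38AB343.
0xA38AB343 = 2743776067.

2743776067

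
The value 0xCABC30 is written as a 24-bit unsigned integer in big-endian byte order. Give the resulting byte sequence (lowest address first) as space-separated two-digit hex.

Split into bytes (most-significant first): CA BC 30.
Big-endian stores the most-significant byte at the lowest address.
So the memory order matches the most-significant-first order: CA BC 30.

CA BC 30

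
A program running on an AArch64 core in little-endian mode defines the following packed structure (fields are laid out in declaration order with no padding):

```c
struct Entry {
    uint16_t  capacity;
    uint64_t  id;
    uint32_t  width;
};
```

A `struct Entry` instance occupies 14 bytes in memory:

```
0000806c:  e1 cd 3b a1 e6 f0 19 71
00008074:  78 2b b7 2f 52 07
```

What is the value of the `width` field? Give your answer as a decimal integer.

`width` follows `capacity` (2 B), `id` (8 B), so it starts at offset 2 + 8 = 10 and occupies 4 bytes.
Bytes at offsets 10..13: B7 2F 52 07.
Little-endian: lowest address holds the least-significant byte.
Reassemble most-significant byte first: 07 52 2F B7 → 0x07522FB7.
0x07522FB7 = 122826679.

122826679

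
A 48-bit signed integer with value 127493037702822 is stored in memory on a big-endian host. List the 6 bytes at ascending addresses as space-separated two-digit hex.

73 F4 49 39 3E A6

127493037702822 in hexadecimal, padded to 48 bits, is 0x73F449393EA6.
Split into bytes (most-significant first): 73 F4 49 39 3E A6.
In big-endian order the high byte comes first in memory.
So the memory order matches the most-significant-first order: 73 F4 49 39 3E A6.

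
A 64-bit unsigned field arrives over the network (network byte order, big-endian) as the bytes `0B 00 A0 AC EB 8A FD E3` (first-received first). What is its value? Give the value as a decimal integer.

In big-endian order the high byte comes first in memory.
The bytes are already most-significant first: 0x0B00A0ACEB8AFDE3.
0x0B00A0ACEB8AFDE3 = 792810198963781091.

792810198963781091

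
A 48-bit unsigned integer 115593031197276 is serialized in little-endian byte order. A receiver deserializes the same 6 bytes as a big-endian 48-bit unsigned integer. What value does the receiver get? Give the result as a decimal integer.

115593031197276 in 48-bit hexadecimal is 0x69219990225C.
Stored little-endian, the bytes at ascending addresses are 5C 22 90 99 21 69.
Read back as big-endian, the last byte is least significant, giving 0x5C2290992169.
0x5C2290992169 = 101303524598121.

101303524598121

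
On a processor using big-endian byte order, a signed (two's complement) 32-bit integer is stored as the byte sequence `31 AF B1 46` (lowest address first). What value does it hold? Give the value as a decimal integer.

833597766

Big-endian: lowest address holds the most-significant byte.
The bytes are already most-significant first: 0x31AFB146.
0x31AFB146 = 833597766.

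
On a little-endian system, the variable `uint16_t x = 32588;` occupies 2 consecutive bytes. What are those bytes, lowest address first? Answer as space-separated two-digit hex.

32588 in hexadecimal, padded to 16 bits, is 0x7F4C.
Split into bytes (most-significant first): 7F 4C.
In little-endian order the low byte comes first in memory.
So at ascending addresses the bytes are 4C 7F.

4C 7F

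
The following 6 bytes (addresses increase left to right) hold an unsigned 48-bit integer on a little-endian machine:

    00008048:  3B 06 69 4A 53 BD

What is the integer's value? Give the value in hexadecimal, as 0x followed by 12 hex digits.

Little-endian stores the least-significant byte at the lowest address.
Reassemble most-significant byte first: BD 53 4A 69 06 3B → 0xBD534A69063B.

0xBD534A69063B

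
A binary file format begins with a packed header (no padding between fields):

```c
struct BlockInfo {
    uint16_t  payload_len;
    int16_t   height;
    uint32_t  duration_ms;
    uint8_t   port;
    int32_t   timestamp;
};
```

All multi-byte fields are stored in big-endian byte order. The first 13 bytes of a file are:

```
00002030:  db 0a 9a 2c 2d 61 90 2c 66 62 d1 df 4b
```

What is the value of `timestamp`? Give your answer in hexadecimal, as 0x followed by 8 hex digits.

`timestamp` follows `payload_len` (2 B), `height` (2 B), `duration_ms` (4 B), `port` (1 B), so it starts at offset 2 + 2 + 4 + 1 = 9 and occupies 4 bytes.
Bytes at offsets 9..12: 62 D1 DF 4B.
In big-endian order the high byte comes first in memory.
The bytes are already most-significant first: 0x62D1DF4B.

0x62D1DF4B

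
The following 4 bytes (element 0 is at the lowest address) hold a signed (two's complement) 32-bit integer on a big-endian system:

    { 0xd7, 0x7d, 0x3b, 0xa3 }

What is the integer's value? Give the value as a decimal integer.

-679658589

Big-endian: lowest address holds the most-significant byte.
The bytes are already most-significant first: 0xD77D3BA3.
Top bit is set, so as a signed 32-bit value this is 0xD77D3BA3 − 2^32 = -679658589.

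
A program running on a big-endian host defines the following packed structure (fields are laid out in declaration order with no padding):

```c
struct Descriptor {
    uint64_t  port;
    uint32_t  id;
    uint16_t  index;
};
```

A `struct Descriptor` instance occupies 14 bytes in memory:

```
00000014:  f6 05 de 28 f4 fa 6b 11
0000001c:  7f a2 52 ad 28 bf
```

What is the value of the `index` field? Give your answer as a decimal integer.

10431

`index` follows `port` (8 B), `id` (4 B), so it starts at offset 8 + 4 = 12 and occupies 2 bytes.
Bytes at offsets 12..13: 28 BF.
Big-endian: lowest address holds the most-significant byte.
The bytes are already most-significant first: 0x28BF.
0x28BF = 10431.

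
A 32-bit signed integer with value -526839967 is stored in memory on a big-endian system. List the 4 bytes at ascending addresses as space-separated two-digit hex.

Two's complement of -526839967 in 32 bits: 526839967 = 0x1F66F09F; invert → 0xE0990F60; add 1 → 0xE0990F61.
Split into bytes (most-significant first): E0 99 0F 61.
Big-endian: lowest address holds the most-significant byte.
So the memory order matches the most-significant-first order: E0 99 0F 61.

E0 99 0F 61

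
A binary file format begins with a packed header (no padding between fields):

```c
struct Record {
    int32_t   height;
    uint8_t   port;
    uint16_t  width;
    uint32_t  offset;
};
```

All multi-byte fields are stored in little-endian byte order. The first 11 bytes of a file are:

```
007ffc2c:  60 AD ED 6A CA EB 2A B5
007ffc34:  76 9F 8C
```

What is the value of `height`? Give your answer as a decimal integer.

`height` is the first field, at byte offset 0, occupying 4 bytes.
Bytes at offsets 0..3: 60 AD ED 6A.
Little-endian: lowest address holds the least-significant byte.
Reassemble most-significant byte first: 6A ED AD 60 → 0x6AEDAD60.
0x6AEDAD60 = 1793961312.

1793961312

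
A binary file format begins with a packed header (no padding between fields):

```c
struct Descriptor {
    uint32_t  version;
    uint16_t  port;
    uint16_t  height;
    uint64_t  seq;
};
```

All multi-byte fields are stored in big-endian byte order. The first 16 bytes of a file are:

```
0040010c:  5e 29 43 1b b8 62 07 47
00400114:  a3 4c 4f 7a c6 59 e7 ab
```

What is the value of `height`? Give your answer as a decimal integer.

`height` follows `version` (4 B), `port` (2 B), so it starts at offset 4 + 2 = 6 and occupies 2 bytes.
Bytes at offsets 6..7: 07 47.
Big-endian: lowest address holds the most-significant byte.
The bytes are already most-significant first: 0x0747.
0x0747 = 1863.

1863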